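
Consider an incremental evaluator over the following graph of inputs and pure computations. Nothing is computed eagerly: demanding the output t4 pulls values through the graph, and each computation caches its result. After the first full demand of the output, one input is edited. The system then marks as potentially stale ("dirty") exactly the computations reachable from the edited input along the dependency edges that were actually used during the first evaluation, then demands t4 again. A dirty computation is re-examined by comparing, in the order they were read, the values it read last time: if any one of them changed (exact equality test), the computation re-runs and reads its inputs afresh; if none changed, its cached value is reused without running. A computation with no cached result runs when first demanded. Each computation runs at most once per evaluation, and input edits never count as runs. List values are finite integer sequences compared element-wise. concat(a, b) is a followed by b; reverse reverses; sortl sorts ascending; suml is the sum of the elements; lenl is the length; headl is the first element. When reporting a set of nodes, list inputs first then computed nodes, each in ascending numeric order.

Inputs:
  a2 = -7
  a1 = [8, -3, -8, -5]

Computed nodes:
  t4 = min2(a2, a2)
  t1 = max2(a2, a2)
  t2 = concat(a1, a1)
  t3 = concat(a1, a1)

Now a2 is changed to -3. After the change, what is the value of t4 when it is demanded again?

t4 now evaluates to -3.

Initial pass — values computed on the first demand:
  t4 = min2(-7, -7) = -7

Second demand — change propagation:
  t4: re-runs because a2 -7->-3; a2 -7->-3; new result -3.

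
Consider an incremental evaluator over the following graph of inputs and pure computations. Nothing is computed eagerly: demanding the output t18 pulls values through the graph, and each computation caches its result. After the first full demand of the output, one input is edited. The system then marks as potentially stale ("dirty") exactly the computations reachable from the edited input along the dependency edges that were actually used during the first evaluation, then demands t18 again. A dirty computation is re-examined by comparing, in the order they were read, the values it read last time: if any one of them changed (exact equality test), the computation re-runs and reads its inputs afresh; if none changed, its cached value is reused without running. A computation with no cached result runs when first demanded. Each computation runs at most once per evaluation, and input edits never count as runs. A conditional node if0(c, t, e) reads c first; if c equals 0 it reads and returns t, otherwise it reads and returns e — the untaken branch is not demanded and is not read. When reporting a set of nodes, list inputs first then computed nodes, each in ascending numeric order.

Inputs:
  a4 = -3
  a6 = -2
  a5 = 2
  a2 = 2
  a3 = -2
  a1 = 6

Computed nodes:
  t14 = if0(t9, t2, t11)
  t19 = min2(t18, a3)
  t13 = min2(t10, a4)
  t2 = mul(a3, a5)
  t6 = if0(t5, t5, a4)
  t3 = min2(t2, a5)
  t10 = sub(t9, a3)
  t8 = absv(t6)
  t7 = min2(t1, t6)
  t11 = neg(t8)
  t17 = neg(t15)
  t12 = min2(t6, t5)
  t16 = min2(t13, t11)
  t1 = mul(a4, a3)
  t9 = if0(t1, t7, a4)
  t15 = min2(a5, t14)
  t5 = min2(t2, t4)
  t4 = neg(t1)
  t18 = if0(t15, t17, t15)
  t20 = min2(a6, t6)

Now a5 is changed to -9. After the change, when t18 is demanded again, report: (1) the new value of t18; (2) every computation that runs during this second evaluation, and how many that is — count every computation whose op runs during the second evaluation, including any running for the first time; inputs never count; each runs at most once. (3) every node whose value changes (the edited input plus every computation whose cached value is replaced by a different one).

Initial pass — values computed on the first demand:
  t1 = mul(-3, -2) = 6
  t2 = mul(-2, 2) = -4
  t4 = neg(6) = -6
  t5 = min2(-4, -6) = -6
  t6 = if0(t5=-6 -> else branch a4) = -3
  t8 = absv(-3) = 3
  t9 = if0(t1=6 -> else branch a4) = -3
  t11 = neg(3) = -3
  t14 = if0(t9=-3 -> else branch t11) = -3
  t15 = min2(2, -3) = -3
  t18 = if0(t15=-3 -> else branch t15) = -3

Second demand — change propagation:
  t2: re-runs because a5 2->-9; new result 18.
  t5: re-runs because t2 -4->18; new result -6 (unchanged).
  t6: re-examined; everything it read last time is the same (t5 unchanged, a4 unchanged) — cache -3 kept, no run.
  t8: re-examined; everything it read last time is the same (t6 unchanged) — cache 3 kept, no run.
  t11: re-examined; everything it read last time is the same (t8 unchanged) — cache -3 kept, no run.
  t14: re-examined; everything it read last time is the same (t9 unchanged, t11 unchanged) — cache -3 kept, no run.
  t15: re-runs because a5 2->-9; new result -9.
  t18: re-runs because t15 -3->-9; t15 -3->-9; new result -9.

The important point: at t6 every value read last time is unchanged, so the dirty flag clears without a run.

t18 now evaluates to -9.
Run set: t2, t5, t15, t18 (4 run).
Changed values: a5, t2, t15, t18.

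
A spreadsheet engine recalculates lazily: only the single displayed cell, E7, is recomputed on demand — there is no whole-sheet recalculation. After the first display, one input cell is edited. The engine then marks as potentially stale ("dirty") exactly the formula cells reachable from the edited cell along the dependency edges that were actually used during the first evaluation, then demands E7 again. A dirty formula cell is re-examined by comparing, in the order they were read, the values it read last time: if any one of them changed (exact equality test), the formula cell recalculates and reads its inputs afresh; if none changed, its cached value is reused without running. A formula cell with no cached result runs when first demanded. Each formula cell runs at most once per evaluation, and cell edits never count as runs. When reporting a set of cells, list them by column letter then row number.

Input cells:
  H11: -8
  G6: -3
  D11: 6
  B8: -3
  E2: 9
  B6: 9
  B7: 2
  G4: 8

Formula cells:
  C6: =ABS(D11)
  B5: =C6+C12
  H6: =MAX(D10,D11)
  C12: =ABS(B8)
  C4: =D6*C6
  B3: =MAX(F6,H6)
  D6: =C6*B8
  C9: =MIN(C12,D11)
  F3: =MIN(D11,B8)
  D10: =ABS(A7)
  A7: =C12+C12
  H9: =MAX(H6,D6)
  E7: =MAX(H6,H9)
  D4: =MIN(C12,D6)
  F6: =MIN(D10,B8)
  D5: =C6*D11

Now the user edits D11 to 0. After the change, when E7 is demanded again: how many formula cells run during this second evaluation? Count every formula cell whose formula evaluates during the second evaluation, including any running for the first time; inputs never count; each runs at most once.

First evaluation (everything demanded from the output):
  C6 = ABS(6) = 6
  C12 = ABS(-3) = 3
  A7 = 3 + 3 = 6
  D6 = 6 * -3 = -18
  D10 = ABS(6) = 6
  H6 = MAX(6, 6) = 6
  H9 = MAX(6, -18) = 6
  E7 = MAX(6, 6) = 6

Propagation after the edit:
  C6: runs — D11 6->0; result 0.
  D6: runs — C6 6->0; result 0.
  H6: runs — D11 6->0; result 6 (same value as before).
  H9: runs — D6 -18->0; result 6 (same value as before).
  E7: checked — values it read are unchanged (H6 unchanged, H9 unchanged); reused cached 6 without running.

Key observation: the cutoff stops propagation at E7 — its inputs' values are unchanged, so it reuses its cache.

Formula cells that run: C6, D6, H6, H9 — 4 in total.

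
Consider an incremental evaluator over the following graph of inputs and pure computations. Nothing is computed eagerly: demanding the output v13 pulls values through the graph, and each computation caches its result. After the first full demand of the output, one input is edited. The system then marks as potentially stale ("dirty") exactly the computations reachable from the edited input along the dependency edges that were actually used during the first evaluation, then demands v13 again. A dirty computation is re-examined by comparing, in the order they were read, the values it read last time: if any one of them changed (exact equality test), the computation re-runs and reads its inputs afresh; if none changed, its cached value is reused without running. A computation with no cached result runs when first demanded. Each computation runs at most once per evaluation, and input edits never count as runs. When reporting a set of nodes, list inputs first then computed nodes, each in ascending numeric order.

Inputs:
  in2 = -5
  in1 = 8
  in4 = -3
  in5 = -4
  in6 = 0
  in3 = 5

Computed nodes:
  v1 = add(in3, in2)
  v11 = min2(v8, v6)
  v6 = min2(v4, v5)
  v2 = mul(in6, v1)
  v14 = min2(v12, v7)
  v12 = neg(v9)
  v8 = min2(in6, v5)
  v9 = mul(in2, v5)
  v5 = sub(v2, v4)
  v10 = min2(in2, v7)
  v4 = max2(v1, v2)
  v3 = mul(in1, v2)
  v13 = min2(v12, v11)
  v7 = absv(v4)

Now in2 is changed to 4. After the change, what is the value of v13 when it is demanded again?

Initial pass — values computed on the first demand:
  v1 = add(5, -5) = 0
  v2 = mul(0, 0) = 0
  v4 = max2(0, 0) = 0
  v5 = sub(0, 0) = 0
  v6 = min2(0, 0) = 0
  v8 = min2(0, 0) = 0
  v9 = mul(-5, 0) = 0
  v11 = min2(0, 0) = 0
  v12 = neg(0) = 0
  v13 = min2(0, 0) = 0

Second demand — change propagation:
  v1: re-runs because in2 -5->4; new result 9.
  v2: re-runs because v1 0->9; new result 0 (unchanged).
  v4: re-runs because v1 0->9; new result 9.
  v5: re-runs because v4 0->9; new result -9.
  v6: re-runs because v4 0->9; v5 0->-9; new result -9.
  v8: re-runs because v5 0->-9; new result -9.
  v9: re-runs because in2 -5->4; v5 0->-9; new result -36.
  v11: re-runs because v8 0->-9; v6 0->-9; new result -9.
  v12: re-runs because v9 0->-36; new result 36.
  v13: re-runs because v12 0->36; v11 0->-9; new result -9.

v13 now evaluates to -9.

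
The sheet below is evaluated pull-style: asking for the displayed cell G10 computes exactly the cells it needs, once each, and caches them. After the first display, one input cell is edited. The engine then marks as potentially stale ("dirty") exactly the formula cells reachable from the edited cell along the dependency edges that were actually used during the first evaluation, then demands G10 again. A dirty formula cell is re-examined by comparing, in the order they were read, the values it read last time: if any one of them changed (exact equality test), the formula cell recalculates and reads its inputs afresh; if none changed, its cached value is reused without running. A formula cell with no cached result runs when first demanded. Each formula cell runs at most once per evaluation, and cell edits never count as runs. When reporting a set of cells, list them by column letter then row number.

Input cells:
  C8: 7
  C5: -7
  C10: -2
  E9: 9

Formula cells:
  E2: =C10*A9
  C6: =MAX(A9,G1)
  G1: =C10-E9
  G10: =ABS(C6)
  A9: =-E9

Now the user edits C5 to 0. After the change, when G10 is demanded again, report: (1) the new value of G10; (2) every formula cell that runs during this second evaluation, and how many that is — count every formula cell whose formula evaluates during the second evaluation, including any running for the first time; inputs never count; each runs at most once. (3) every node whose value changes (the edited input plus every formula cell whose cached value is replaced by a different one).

Demanding G10 again yields 9.
0 formula cells run: none.
The nodes whose values change: C5.
Note the shortcut — nothing in the graph depends on C5 at all, so no recomputation happens.

First demand of the output computes:
  A9 = -(9) = -9
  G1 = -2 - 9 = -11
  C6 = MAX(-9, -11) = -9
  G10 = ABS(-9) = 9

After the edit, cleaning proceeds:
  no node depends on C5 at all; the second demand re-runs nothing.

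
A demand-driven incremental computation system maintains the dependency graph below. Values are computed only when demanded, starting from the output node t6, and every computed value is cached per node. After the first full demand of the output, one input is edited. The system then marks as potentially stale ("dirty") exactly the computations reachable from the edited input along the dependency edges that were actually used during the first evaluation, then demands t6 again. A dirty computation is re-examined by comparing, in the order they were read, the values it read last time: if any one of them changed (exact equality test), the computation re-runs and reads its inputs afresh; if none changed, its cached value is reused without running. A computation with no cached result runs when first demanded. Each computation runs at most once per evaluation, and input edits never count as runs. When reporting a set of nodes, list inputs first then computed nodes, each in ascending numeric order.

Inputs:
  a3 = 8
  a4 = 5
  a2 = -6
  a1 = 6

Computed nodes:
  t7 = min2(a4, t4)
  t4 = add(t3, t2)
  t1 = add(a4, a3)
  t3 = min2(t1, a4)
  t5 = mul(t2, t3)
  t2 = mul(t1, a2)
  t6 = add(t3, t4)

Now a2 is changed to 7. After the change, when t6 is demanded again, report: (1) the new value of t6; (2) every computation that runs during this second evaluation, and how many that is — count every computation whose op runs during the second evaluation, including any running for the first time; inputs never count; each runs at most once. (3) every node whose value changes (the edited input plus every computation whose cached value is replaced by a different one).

First evaluation (everything demanded from the output):
  t1 = add(5, 8) = 13
  t2 = mul(13, -6) = -78
  t3 = min2(13, 5) = 5
  t4 = add(5, -78) = -73
  t6 = add(5, -73) = -68

Propagation after the edit:
  t2: runs — a2 -6->7; result 91.
  t4: runs — t2 -78->91; result 96.
  t6: runs — t4 -73->96; result 101.

New value of t6: 101.
Computations that run: t2, t4, t6 — 3 in total.
Values that change: a2, t2, t4, t6.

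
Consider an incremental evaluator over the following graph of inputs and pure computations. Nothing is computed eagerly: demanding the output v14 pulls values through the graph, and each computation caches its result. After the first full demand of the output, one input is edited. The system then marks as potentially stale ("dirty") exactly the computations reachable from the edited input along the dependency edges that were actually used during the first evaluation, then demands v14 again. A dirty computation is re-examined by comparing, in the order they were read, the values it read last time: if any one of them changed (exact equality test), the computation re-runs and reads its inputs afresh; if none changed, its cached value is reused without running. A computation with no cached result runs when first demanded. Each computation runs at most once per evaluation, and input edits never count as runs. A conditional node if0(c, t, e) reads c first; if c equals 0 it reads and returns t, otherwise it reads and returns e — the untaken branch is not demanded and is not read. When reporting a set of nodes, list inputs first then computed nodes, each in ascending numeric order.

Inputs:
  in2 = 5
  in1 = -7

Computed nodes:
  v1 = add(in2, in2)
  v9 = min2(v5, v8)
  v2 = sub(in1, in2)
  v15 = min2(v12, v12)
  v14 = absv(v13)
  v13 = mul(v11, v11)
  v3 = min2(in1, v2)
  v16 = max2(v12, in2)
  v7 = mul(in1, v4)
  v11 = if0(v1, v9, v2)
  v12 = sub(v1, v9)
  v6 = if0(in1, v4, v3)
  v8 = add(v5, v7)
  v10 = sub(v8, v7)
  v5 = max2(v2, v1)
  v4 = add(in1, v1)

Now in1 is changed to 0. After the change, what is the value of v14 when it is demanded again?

v14 now evaluates to 25.

Initial pass — values computed on the first demand:
  v1 = add(5, 5) = 10
  v2 = sub(-7, 5) = -12
  v11 = if0(v1=10 -> else branch v2) = -12
  v13 = mul(-12, -12) = 144
  v14 = absv(144) = 144

Second demand — change propagation:
  v2: re-runs because in1 -7->0; new result -5.
  v11: re-runs because v2 -12->-5; new result -5.
  v13: re-runs because v11 -12->-5; v11 -12->-5; new result 25.
  v14: re-runs because v13 144->25; new result 25.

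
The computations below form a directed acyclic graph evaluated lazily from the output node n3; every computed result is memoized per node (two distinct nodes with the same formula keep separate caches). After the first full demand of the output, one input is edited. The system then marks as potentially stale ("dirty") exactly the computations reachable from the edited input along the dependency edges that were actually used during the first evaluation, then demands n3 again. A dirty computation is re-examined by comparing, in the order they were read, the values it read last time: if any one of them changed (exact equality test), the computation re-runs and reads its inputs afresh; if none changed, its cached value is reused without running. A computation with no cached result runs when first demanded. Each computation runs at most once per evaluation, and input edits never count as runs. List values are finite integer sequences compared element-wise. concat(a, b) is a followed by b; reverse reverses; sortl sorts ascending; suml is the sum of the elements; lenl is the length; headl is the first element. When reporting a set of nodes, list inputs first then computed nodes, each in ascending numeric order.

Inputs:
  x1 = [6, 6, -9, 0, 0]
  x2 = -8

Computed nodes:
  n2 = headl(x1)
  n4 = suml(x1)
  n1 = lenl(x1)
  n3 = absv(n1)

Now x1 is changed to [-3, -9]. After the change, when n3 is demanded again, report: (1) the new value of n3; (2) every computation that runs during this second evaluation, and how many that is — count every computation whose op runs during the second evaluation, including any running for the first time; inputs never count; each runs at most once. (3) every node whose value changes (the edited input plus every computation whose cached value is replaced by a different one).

Demanding n3 again yields 2.
2 computations run: n1, n3.
The nodes whose values change: x1, n1, n3.

First demand of the output computes:
  n1 = lenl([6, 6, -9, 0, 0]) = 5
  n3 = absv(5) = 5

After the edit, cleaning proceeds:
  n1: a read changed (x1 [6, 6, -9, 0, 0]->[-3, -9]) — executes, giving 2.
  n3: a read changed (n1 5->2) — executes, giving 2.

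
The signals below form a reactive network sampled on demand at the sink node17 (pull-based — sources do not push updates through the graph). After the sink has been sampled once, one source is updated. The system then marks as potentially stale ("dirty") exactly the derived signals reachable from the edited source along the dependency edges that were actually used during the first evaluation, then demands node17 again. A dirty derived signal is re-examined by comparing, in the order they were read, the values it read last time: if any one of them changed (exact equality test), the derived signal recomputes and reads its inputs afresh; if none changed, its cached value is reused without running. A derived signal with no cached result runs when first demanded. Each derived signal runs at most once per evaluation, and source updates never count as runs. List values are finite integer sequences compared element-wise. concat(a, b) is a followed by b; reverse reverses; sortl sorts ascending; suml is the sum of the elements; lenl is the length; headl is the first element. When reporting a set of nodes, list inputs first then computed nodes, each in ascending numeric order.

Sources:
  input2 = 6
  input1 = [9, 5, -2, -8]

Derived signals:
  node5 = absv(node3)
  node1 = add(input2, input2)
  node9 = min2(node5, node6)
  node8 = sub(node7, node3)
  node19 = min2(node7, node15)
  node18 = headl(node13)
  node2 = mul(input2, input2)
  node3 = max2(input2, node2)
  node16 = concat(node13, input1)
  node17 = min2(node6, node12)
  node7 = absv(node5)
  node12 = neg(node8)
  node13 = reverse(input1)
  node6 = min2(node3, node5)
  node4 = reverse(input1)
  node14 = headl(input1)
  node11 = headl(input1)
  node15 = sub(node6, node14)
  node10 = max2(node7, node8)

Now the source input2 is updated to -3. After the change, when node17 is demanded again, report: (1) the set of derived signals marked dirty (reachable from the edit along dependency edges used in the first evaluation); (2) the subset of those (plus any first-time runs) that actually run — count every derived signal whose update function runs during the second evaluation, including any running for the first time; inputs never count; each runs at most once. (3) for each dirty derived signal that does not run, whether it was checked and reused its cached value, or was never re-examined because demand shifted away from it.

Initial pass — values computed on the first demand:
  node2 = mul(6, 6) = 36
  node3 = max2(6, 36) = 36
  node5 = absv(36) = 36
  node6 = min2(36, 36) = 36
  node7 = absv(36) = 36
  node8 = sub(36, 36) = 0
  node12 = neg(0) = 0
  node17 = min2(36, 0) = 0

Second demand — change propagation:
  node2: re-runs because input2 6->-3; input2 6->-3; new result 9.
  node3: re-runs because input2 6->-3; node2 36->9; new result 9.
  node5: re-runs because node3 36->9; new result 9.
  node6: re-runs because node3 36->9; node5 36->9; new result 9.
  node7: re-runs because node5 36->9; new result 9.
  node8: re-runs because node7 36->9; node3 36->9; new result 0 (unchanged).
  node12: re-examined; everything it read last time is the same (node8 unchanged) — cache 0 kept, no run.
  node17: re-runs because node6 36->9; new result 0 (unchanged).

The important point: at node12 every value read last time is unchanged, so the dirty flag clears without a run.

Dirty set: node2, node3, node5, node6, node7, node8, node12, node17.
Run set: node2, node3, node5, node6, node7, node8, node17 (7 run).
Re-examined without running (cache reused): node12.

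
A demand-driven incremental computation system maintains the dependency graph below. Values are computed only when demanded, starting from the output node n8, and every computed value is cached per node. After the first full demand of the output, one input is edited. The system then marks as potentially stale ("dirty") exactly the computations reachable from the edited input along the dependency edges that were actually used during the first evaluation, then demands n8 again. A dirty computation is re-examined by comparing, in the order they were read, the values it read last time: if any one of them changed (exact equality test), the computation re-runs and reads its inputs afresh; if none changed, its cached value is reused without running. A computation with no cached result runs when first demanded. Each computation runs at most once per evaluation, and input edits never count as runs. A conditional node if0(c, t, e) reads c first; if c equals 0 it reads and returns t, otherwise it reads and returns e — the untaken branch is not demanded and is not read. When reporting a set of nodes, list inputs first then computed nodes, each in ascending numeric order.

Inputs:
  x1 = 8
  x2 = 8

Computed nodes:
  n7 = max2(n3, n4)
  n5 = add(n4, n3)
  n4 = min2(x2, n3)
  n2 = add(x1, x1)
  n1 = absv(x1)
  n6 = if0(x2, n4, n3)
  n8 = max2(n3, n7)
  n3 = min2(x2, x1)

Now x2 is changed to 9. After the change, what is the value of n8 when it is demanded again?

First evaluation (everything demanded from the output):
  n3 = min2(8, 8) = 8
  n4 = min2(8, 8) = 8
  n7 = max2(8, 8) = 8
  n8 = max2(8, 8) = 8

Propagation after the edit:
  n3: runs — x2 8->9; result 8 (same value as before).
  n4: runs — x2 8->9; result 8 (same value as before).
  n7: checked — values it read are unchanged (n3 unchanged, n4 unchanged); reused cached 8 without running.
  n8: checked — values it read are unchanged (n3 unchanged, n7 unchanged); reused cached 8 without running.

Key observation: the cutoff stops propagation at n7 — its inputs' values are unchanged, so it reuses its cache.

New value of n8: 8.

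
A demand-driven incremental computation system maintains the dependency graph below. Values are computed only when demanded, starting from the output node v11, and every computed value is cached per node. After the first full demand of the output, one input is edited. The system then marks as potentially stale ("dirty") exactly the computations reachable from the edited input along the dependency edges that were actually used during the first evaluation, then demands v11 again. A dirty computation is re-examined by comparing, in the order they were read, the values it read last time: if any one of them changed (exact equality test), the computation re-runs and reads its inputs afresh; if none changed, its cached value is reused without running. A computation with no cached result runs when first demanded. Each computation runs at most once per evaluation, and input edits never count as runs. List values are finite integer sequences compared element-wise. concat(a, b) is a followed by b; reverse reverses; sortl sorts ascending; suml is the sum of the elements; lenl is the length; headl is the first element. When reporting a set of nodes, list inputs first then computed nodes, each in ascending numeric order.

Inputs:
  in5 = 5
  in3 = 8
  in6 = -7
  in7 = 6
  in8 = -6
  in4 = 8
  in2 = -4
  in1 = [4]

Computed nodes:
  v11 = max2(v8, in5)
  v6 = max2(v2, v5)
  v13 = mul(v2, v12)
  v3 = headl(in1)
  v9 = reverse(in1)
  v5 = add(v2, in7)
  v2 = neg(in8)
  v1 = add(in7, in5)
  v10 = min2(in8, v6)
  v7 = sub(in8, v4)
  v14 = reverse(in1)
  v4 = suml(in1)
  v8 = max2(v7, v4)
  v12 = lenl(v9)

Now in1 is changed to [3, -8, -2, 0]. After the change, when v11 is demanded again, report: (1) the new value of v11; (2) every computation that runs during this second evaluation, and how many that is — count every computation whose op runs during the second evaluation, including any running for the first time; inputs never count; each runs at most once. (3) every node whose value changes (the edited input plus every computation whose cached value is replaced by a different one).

New value of v11: 5.
Computations that run: v4, v7, v8, v11 — 4 in total.
Values that change: in1, v4, v7, v8.

First evaluation (everything demanded from the output):
  v4 = suml([4]) = 4
  v7 = sub(-6, 4) = -10
  v8 = max2(-10, 4) = 4
  v11 = max2(4, 5) = 5

Propagation after the edit:
  v4: runs — in1 [4]->[3, -8, -2, 0]; result -7.
  v7: runs — v4 4->-7; result 1.
  v8: runs — v7 -10->1; v4 4->-7; result 1.
  v11: runs — v8 4->1; result 5 (same value as before).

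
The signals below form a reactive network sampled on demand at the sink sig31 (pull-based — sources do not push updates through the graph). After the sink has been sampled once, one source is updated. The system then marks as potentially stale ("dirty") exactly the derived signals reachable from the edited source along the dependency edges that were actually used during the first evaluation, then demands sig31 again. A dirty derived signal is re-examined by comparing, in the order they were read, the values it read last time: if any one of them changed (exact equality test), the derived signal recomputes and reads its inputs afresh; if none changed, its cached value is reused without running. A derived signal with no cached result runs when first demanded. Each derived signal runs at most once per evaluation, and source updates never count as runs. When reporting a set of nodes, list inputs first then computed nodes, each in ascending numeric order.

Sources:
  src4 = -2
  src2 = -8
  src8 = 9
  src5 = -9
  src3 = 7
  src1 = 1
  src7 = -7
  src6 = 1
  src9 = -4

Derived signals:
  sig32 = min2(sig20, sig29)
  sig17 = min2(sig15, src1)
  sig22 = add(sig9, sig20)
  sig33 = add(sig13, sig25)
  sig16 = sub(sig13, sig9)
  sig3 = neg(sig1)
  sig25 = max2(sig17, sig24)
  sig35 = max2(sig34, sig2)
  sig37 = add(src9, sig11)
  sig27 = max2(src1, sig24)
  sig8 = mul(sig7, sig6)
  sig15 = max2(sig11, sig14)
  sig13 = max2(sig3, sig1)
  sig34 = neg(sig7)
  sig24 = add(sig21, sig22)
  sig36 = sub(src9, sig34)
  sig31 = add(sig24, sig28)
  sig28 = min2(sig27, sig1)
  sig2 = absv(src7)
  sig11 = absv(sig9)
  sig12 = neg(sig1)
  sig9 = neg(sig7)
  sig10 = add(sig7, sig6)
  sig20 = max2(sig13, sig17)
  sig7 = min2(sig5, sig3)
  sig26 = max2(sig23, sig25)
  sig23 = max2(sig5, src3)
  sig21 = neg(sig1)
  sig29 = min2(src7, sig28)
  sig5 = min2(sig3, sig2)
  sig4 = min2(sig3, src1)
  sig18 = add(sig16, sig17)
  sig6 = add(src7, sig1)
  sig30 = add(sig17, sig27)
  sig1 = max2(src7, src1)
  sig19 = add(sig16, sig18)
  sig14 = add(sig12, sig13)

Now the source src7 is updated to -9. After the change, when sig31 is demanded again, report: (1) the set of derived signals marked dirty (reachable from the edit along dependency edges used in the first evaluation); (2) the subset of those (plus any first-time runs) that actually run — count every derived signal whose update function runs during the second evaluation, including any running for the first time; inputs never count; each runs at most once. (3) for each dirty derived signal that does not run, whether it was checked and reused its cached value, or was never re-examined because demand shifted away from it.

Initial pass — values computed on the first demand:
  sig1 = max2(-7, 1) = 1
  sig2 = absv(-7) = 7
  sig3 = neg(1) = -1
  sig5 = min2(-1, 7) = -1
  sig7 = min2(-1, -1) = -1
  sig9 = neg(-1) = 1
  sig11 = absv(1) = 1
  sig12 = neg(1) = -1
  sig13 = max2(-1, 1) = 1
  sig14 = add(-1, 1) = 0
  sig15 = max2(1, 0) = 1
  sig17 = min2(1, 1) = 1
  sig20 = max2(1, 1) = 1
  sig21 = neg(1) = -1
  sig22 = add(1, 1) = 2
  sig24 = add(-1, 2) = 1
  sig27 = max2(1, 1) = 1
  sig28 = min2(1, 1) = 1
  sig31 = add(1, 1) = 2

Second demand — change propagation:
  sig1: re-runs because src7 -7->-9; new result 1 (unchanged).
  sig2: re-runs because src7 -7->-9; new result 9.
  sig3: re-examined; everything it read last time is the same (sig1 unchanged) — cache -1 kept, no run.
  sig5: re-runs because sig2 7->9; new result -1 (unchanged).
  sig7: re-examined; everything it read last time is the same (sig5 unchanged, sig3 unchanged) — cache -1 kept, no run.
  sig9: re-examined; everything it read last time is the same (sig7 unchanged) — cache 1 kept, no run.
  sig11: re-examined; everything it read last time is the same (sig9 unchanged) — cache 1 kept, no run.
  sig12: re-examined; everything it read last time is the same (sig1 unchanged) — cache -1 kept, no run.
  sig13: re-examined; everything it read last time is the same (sig3 unchanged, sig1 unchanged) — cache 1 kept, no run.
  sig14: re-examined; everything it read last time is the same (sig12 unchanged, sig13 unchanged) — cache 0 kept, no run.
  sig15: re-examined; everything it read last time is the same (sig11 unchanged, sig14 unchanged) — cache 1 kept, no run.
  sig17: re-examined; everything it read last time is the same (sig15 unchanged, src1 unchanged) — cache 1 kept, no run.
  sig20: re-examined; everything it read last time is the same (sig13 unchanged, sig17 unchanged) — cache 1 kept, no run.
  sig21: re-examined; everything it read last time is the same (sig1 unchanged) — cache -1 kept, no run.
  sig22: re-examined; everything it read last time is the same (sig9 unchanged, sig20 unchanged) — cache 2 kept, no run.
  sig24: re-examined; everything it read last time is the same (sig21 unchanged, sig22 unchanged) — cache 1 kept, no run.
  sig27: re-examined; everything it read last time is the same (src1 unchanged, sig24 unchanged) — cache 1 kept, no run.
  sig28: re-examined; everything it read last time is the same (sig27 unchanged, sig1 unchanged) — cache 1 kept, no run.
  sig31: re-examined; everything it read last time is the same (sig24 unchanged, sig28 unchanged) — cache 2 kept, no run.

The important point: at sig3 every value read last time is unchanged, so the dirty flag clears without a run.

Dirty set: sig1, sig2, sig3, sig5, sig7, sig9, sig11, sig12, sig13, sig14, sig15, sig17, sig20, sig21, sig22, sig24, sig27, sig28, sig31.
Run set: sig1, sig2, sig5 (3 run).
Re-examined without running (cache reused): sig3, sig7, sig9, sig11, sig12, sig13, sig14, sig15, sig17, sig20, sig21, sig22, sig24, sig27, sig28, sig31.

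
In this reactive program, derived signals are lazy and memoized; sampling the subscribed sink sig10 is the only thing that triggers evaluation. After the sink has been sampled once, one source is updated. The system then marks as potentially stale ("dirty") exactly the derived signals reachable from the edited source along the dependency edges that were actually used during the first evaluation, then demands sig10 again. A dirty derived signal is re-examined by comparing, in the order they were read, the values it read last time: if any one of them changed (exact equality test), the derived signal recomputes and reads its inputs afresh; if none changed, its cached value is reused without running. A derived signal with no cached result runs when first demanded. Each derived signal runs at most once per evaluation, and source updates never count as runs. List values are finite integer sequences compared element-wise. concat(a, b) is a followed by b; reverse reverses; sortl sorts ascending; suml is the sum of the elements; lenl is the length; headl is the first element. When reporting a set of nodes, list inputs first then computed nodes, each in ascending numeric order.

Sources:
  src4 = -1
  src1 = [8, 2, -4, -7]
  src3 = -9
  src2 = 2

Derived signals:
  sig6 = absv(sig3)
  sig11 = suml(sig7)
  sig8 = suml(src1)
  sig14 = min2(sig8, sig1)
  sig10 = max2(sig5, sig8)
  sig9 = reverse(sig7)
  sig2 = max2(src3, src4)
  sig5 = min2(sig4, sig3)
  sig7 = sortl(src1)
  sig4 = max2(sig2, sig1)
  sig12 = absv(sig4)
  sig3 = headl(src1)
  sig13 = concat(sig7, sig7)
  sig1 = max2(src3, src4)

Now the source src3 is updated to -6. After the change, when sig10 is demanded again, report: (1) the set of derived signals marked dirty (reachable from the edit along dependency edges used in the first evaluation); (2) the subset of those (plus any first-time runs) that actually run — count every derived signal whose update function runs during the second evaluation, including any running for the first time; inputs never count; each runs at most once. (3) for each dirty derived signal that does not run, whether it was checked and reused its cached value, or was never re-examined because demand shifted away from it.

The edit dirties: sig1, sig2, sig4, sig5, sig10.
2 derived signals run: sig1, sig2.
Cache hits after checking: sig4, sig5, sig10.
Note where the cutoff bites: sig4 is checked, finds nothing changed, and keeps its cache.

First demand of the output computes:
  sig1 = max2(-9, -1) = -1
  sig2 = max2(-9, -1) = -1
  sig3 = headl([8, 2, -4, -7]) = 8
  sig4 = max2(-1, -1) = -1
  sig5 = min2(-1, 8) = -1
  sig8 = suml([8, 2, -4, -7]) = -1
  sig10 = max2(-1, -1) = -1

After the edit, cleaning proceeds:
  sig1: a read changed (src3 -9->-6) — executes, giving -1 — identical to its old value.
  sig2: a read changed (src3 -9->-6) — executes, giving -1 — identical to its old value.
  sig4: dirty, but its reads are unchanged (sig2 unchanged, sig1 unchanged); cached -1 stands.
  sig5: dirty, but its reads are unchanged (sig4 unchanged, sig3 unchanged); cached -1 stands.
  sig10: dirty, but its reads are unchanged (sig5 unchanged, sig8 unchanged); cached -1 stands.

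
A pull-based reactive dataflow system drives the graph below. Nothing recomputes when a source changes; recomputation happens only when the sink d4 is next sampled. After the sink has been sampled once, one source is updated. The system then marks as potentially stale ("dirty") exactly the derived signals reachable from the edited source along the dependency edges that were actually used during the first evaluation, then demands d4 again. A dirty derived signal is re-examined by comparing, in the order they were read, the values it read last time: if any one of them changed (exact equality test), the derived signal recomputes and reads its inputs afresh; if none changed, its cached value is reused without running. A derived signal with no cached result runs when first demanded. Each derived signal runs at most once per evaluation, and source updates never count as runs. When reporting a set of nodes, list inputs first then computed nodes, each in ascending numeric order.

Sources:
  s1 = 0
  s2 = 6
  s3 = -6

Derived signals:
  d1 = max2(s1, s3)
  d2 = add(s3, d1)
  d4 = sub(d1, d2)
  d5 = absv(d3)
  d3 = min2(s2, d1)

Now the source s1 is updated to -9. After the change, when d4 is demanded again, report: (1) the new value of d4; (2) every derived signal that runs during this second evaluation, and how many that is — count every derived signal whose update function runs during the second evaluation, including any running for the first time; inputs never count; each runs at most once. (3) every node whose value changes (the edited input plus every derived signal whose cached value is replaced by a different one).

New value of d4: 6.
Derived signals that run: d1, d2, d4 — 3 in total.
Values that change: s1, d1, d2.

First evaluation (everything demanded from the output):
  d1 = max2(0, -6) = 0
  d2 = add(-6, 0) = -6
  d4 = sub(0, -6) = 6

Propagation after the edit:
  d1: runs — s1 0->-9; result -6.
  d2: runs — d1 0->-6; result -12.
  d4: runs — d1 0->-6; d2 -6->-12; result 6 (same value as before).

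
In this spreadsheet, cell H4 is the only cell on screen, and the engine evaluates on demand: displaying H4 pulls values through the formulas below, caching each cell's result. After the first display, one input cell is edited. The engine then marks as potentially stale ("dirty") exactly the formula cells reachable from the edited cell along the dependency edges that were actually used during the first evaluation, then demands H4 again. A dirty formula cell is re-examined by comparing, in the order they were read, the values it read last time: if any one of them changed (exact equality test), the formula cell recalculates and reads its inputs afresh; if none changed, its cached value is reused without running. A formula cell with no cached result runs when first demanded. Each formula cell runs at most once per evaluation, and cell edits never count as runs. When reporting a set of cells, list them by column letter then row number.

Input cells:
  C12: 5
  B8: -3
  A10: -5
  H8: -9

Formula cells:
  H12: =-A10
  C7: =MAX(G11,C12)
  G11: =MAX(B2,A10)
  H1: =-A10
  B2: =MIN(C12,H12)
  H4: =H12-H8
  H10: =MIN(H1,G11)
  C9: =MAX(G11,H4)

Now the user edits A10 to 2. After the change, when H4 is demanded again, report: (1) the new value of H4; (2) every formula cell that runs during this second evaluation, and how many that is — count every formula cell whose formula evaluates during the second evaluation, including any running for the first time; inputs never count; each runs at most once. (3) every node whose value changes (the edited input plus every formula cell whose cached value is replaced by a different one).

Initial pass — values computed on the first demand:
  H12 = -(-5) = 5
  H4 = 5 - -9 = 14

Second demand — change propagation:
  H12: re-runs because A10 -5->2; new result -2.
  H4: re-runs because H12 5->-2; new result 7.

H4 now evaluates to 7.
Run set: H4, H12 (2 run).
Changed values: A10, H4, H12.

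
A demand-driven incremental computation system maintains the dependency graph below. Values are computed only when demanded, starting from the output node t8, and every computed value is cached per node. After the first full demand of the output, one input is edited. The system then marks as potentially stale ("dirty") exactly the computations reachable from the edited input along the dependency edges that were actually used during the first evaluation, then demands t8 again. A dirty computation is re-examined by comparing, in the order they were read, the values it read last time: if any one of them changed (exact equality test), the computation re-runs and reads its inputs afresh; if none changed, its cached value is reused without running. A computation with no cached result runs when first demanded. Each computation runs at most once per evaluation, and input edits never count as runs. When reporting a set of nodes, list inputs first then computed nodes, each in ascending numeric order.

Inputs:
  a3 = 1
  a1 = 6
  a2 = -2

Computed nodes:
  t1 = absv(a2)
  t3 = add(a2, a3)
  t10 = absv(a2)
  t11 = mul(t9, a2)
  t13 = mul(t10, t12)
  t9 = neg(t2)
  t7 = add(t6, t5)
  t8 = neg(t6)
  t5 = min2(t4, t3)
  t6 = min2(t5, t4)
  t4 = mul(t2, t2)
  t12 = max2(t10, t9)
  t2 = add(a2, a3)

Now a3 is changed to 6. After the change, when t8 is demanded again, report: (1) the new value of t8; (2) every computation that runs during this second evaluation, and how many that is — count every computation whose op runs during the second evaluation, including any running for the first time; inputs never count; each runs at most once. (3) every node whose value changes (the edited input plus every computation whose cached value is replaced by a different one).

New value of t8: -4.
Computations that run: t2, t3, t4, t5, t6, t8 — 6 in total.
Values that change: a3, t2, t3, t4, t5, t6, t8.

First evaluation (everything demanded from the output):
  t2 = add(-2, 1) = -1
  t3 = add(-2, 1) = -1
  t4 = mul(-1, -1) = 1
  t5 = min2(1, -1) = -1
  t6 = min2(-1, 1) = -1
  t8 = neg(-1) = 1

Propagation after the edit:
  t2: runs — a3 1->6; result 4.
  t3: runs — a3 1->6; result 4.
  t4: runs — t2 -1->4; t2 -1->4; result 16.
  t5: runs — t4 1->16; t3 -1->4; result 4.
  t6: runs — t5 -1->4; t4 1->16; result 4.
  t8: runs — t6 -1->4; result -4.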